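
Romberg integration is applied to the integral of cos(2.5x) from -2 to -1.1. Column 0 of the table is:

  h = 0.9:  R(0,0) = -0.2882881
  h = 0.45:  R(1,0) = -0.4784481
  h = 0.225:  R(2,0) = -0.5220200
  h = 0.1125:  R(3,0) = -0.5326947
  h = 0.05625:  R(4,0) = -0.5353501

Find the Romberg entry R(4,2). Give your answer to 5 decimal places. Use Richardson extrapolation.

-0.53623

Richardson extrapolation on the trapezoidal column (denominator 4−1=3):
R(3,1) = -0.5326947 + (-0.5326947 − (-0.5220200))/3 = -0.5362529
R(4,1) = -0.5353501 + (-0.5353501 − (-0.5326947))/3 = -0.5362352
R(4,2) = -0.5362352 + (-0.5362352 − (-0.5362529))/15 = -0.5362340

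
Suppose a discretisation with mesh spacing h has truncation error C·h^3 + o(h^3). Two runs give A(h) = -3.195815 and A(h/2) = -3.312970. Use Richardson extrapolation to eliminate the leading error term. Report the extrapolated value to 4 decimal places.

-3.3297

Extrapolated value = (8·A(h/2) − A(h)) / (8 − 1)
= (8·(-3.312970) − (-3.195815)) / 7
= -23.307945 / 7 = -3.329706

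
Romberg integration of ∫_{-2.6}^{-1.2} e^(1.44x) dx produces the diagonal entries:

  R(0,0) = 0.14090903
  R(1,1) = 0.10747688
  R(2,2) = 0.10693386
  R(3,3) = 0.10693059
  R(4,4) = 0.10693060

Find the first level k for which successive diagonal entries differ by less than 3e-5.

k = 3

|R(1,1) − R(0,0)| = 0.03343215 ≥ 3e-5
|R(2,2) − R(1,1)| = 0.00054302 ≥ 3e-5
|R(3,3) − R(2,2)| = 0.00000327 < 3e-5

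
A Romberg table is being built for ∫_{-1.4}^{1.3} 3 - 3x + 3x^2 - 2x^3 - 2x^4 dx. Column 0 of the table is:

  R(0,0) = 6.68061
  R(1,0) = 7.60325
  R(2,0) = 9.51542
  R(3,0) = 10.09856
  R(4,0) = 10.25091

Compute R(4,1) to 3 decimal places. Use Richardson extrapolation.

10.302

Richardson extrapolation on the trapezoidal column (denominator 4−1=3):
R(4,1) = (4·10.25091 − 10.09856) / 3 = 10.30169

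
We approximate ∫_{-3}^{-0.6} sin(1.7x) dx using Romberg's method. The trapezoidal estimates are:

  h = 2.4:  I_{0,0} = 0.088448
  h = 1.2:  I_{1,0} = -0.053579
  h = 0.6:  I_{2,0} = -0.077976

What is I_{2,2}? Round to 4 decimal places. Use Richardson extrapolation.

-0.0851

Richardson extrapolation on the trapezoidal column (denominator 4−1=3):
I_{1,1} = (4·(-0.053579) − 0.088448) / 3 = -0.100921
I_{2,1} = (4·(-0.077976) − (-0.053579)) / 3 = -0.086108
I_{2,2} = (16·(-0.086108) − (-0.100921)) / 15 = -0.085120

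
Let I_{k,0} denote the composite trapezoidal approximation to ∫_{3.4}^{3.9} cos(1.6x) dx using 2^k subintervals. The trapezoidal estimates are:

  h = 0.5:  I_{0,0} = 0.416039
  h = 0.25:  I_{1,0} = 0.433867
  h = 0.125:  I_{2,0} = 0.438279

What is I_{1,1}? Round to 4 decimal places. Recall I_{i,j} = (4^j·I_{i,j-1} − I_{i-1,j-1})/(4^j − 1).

0.4398

Richardson extrapolation on the trapezoidal column (denominator 4−1=3):
I_{1,1} = (4·0.433867 − 0.416039) / 3 = 0.439810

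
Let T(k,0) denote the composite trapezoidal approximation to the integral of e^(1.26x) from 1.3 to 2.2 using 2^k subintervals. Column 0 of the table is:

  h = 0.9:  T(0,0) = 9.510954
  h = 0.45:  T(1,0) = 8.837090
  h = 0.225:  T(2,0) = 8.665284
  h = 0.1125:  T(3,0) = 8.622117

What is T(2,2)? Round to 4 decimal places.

Richardson extrapolation on the trapezoidal column (denominator 4−1=3):
T(1,1) = (4·8.837090 − 9.510954) / 3 = 8.612469
T(2,1) = (4·8.665284 − 8.837090) / 3 = 8.608015
T(2,2) = 8.608015 + (8.608015 − 8.612469)/15 = 8.607718

8.6077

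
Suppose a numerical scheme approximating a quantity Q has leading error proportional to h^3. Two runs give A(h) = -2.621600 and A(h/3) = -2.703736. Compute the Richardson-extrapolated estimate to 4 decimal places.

-2.7069

Extrapolated value = (27·A(h/3) − A(h)) / (27 − 1)
= (27·(-2.703736) − (-2.621600)) / 26
= -70.379272 / 26 = -2.706895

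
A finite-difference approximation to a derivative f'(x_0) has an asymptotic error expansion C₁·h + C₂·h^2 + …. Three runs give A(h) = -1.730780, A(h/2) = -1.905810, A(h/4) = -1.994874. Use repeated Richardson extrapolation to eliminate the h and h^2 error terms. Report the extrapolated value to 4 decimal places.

-2.0850

First eliminate the h term (factor 2^1 = 2):
  B₁ = (2·(-1.905810) − (-1.730780))/1 = -2.080840
  B₂ = (2·(-1.994874) − (-1.905810))/1 = -2.083938
Then eliminate the h^2 term (factor 2^2 = 4):
  (4·(-2.083938) − (-2.080840))/3 = -2.084971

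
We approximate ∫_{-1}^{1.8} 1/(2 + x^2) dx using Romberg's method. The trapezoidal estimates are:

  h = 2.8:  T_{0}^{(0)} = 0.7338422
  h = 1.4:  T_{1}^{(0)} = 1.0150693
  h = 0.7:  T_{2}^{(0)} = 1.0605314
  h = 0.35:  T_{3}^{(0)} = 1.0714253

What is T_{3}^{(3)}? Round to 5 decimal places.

1.07504

Richardson extrapolation on the trapezoidal column (denominator 4−1=3):
T_{1}^{(1)} = 1.0150693 + (1.0150693 − 0.7338422)/3 = 1.1088117
T_{2}^{(1)} = 1.0605314 + (1.0605314 − 1.0150693)/3 = 1.0756854
T_{3}^{(1)} = (4·1.0714253 − 1.0605314) / 3 = 1.0750566
T_{2}^{(2)} = (16·1.0756854 − 1.1088117) / 15 = 1.0734770
T_{3}^{(2)} = (16·1.0750566 − 1.0756854) / 15 = 1.0750147
T_{3}^{(3)} = 1.0750147 + (1.0750147 − 1.0734770)/63 = 1.0750391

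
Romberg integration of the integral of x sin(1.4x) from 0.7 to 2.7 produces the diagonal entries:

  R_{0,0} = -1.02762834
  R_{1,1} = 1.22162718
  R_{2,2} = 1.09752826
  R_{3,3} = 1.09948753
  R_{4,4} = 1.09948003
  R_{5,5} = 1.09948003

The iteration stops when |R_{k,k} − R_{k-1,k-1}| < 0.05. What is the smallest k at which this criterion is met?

k = 3

|R_{1,1} − R_{0,0}| = 2.24925552 ≥ 0.05
|R_{2,2} − R_{1,1}| = 0.12409892 ≥ 0.05
|R_{3,3} − R_{2,2}| = 0.00195927 < 0.05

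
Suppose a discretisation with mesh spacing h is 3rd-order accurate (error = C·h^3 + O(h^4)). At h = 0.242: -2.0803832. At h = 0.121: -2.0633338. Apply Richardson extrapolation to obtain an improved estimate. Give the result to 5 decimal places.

-2.06090

The leading error scales as h^3; refining by a factor of 2 reduces it by 2^3 = 8.
Extrapolated value = (8·A(h/2) − A(h)) / (8 − 1)
= (8·(-2.0633338) − (-2.0803832)) / 7
= -14.4262872 / 7 = -2.0608982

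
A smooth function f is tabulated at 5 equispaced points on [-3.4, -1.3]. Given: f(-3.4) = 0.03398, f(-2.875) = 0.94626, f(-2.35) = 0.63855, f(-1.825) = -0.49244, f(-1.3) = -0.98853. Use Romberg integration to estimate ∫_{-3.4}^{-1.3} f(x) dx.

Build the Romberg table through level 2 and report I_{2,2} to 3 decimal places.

0.362

I_{0,0} (trapezoid, 1 panel, h=2.1000): -1.00228
I_{1,0} (trapezoid, 2 panels, h=1.0500): 0.16934
I_{2,0} (trapezoid, 4 panels, h=0.5250): 0.32292
I_{1,1} = 0.16934 + (0.16934 − (-1.00228))/3 = 0.55988
I_{2,1} = 0.32292 + (0.32292 − 0.16934)/3 = 0.37411
I_{2,2} = 0.37411 + (0.37411 − 0.55988)/15 = 0.36173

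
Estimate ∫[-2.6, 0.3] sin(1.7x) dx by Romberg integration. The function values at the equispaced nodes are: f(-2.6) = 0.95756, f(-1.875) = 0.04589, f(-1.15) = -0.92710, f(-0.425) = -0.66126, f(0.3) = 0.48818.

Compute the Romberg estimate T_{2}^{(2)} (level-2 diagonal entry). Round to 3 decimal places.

-0.667

T_{0}^{(0)} (trapezoid, 1 panel, h=2.9000): 2.09632
T_{1}^{(0)} (trapezoid, 2 panels, h=1.4500): -0.29613
T_{2}^{(0)} (trapezoid, 4 panels, h=0.7250): -0.59421
T_{1}^{(1)} = -0.29613 + (-0.29613 − 2.09632)/3 = -1.09361
T_{2}^{(1)} = -0.59421 + (-0.59421 − (-0.29613))/3 = -0.69357
T_{2}^{(2)} = -0.69357 + (-0.69357 − (-1.09361))/15 = -0.66690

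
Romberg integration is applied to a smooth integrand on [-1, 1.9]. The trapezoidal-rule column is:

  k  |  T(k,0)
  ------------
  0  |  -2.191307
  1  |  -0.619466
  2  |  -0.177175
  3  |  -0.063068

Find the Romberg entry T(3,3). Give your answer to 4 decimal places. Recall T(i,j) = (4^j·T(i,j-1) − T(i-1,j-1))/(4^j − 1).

-0.0247

Richardson extrapolation on the trapezoidal column (denominator 4−1=3):
T(1,1) = -0.619466 + (-0.619466 − (-2.191307))/3 = -0.095519
T(2,1) = -0.177175 + (-0.177175 − (-0.619466))/3 = -0.029745
T(3,1) = (4·(-0.063068) − (-0.177175)) / 3 = -0.025032
T(2,2) = (16·(-0.029745) − (-0.095519)) / 15 = -0.025360
T(3,2) = (16·(-0.025032) − (-0.029745)) / 15 = -0.024718
T(3,3) = (64·(-0.024718) − (-0.025360)) / 63 = -0.024708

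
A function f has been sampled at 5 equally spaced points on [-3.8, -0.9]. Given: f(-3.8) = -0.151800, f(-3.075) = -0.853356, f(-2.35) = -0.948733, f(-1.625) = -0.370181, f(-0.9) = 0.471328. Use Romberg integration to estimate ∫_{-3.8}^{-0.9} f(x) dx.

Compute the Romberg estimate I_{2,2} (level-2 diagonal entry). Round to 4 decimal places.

-1.5564

I_{0,0} (trapezoid, 1 panel, h=2.9000): 0.463316
I_{1,0} (trapezoid, 2 panels, h=1.4500): -1.144005
I_{2,0} (trapezoid, 4 panels, h=0.7250): -1.459067
I_{1,1} = -1.144005 + (-1.144005 − 0.463316)/3 = -1.679779
I_{2,1} = -1.459067 + (-1.459067 − (-1.144005))/3 = -1.564088
I_{2,2} = -1.564088 + (-1.564088 − (-1.679779))/15 = -1.556375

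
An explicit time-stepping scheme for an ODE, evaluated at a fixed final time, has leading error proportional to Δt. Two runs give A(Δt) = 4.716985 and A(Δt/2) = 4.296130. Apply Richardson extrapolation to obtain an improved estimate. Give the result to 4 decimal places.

Extrapolated value = (2·A(Δt/2) − A(Δt)) / (2 − 1)
= (2·4.296130 − 4.716985) / 1
= 3.875275 / 1 = 3.875275

3.8753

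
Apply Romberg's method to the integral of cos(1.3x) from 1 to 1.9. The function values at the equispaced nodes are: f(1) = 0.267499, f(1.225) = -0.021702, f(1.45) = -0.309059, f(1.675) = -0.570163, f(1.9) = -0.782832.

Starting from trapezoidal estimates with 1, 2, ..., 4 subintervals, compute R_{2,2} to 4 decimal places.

-0.2626

R_{0,0} (trapezoid, 1 panel, h=0.9000): -0.231900
R_{1,0} (trapezoid, 2 panels, h=0.4500): -0.255026
R_{2,0} (trapezoid, 4 panels, h=0.2250): -0.260683
R_{1,1} = -0.255026 + (-0.255026 − (-0.231900))/3 = -0.262735
R_{2,1} = -0.260683 + (-0.260683 − (-0.255026))/3 = -0.262569
R_{2,2} = -0.262569 + (-0.262569 − (-0.262735))/15 = -0.262558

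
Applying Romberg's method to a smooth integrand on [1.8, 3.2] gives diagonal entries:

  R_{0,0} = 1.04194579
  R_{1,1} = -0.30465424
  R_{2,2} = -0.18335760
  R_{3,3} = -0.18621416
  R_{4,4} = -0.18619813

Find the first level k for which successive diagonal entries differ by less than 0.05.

|R_{1,1} − R_{0,0}| = 1.34660003 ≥ 0.05
|R_{2,2} − R_{1,1}| = 0.12129664 ≥ 0.05
|R_{3,3} − R_{2,2}| = 0.00285656 < 0.05

k = 3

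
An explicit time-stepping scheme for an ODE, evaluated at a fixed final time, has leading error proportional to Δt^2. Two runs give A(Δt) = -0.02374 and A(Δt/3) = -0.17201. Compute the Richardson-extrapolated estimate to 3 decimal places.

Extrapolated value = (9·A(Δt/3) − A(Δt)) / (9 − 1)
= (9·(-0.17201) − (-0.02374)) / 8
= -1.52435 / 8 = -0.19054

-0.191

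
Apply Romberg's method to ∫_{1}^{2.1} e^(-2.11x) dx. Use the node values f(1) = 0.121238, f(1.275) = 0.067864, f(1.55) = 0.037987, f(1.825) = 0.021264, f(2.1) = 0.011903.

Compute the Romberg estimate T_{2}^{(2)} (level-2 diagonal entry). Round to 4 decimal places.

T_{0}^{(0)} (trapezoid, 1 panel, h=1.1000): 0.073228
T_{1}^{(0)} (trapezoid, 2 panels, h=0.5500): 0.057507
T_{2}^{(0)} (trapezoid, 4 panels, h=0.2750): 0.053264
T_{1}^{(1)} = 0.057507 + (0.057507 − 0.073228)/3 = 0.052267
T_{2}^{(1)} = 0.053264 + (0.053264 − 0.057507)/3 = 0.051850
T_{2}^{(2)} = 0.051850 + (0.051850 − 0.052267)/15 = 0.051822

0.0518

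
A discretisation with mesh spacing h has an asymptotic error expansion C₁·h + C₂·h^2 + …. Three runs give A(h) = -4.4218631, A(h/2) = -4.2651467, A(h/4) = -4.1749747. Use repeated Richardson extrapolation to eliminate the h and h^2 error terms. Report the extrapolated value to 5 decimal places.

-4.07693

First eliminate the h term (factor 2^1 = 2):
  B₁ = (2·(-4.2651467) − (-4.4218631))/1 = -4.1084303
  B₂ = (2·(-4.1749747) − (-4.2651467))/1 = -4.0848027
Then eliminate the h^2 term (factor 2^2 = 4):
  (4·(-4.0848027) − (-4.1084303))/3 = -4.0769268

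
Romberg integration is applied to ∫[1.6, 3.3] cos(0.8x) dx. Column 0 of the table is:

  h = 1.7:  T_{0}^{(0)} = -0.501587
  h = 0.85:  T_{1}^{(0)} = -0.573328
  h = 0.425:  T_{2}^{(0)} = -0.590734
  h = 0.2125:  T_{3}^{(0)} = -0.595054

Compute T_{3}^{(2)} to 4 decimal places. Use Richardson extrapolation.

-0.5965

Richardson extrapolation on the trapezoidal column (denominator 4−1=3):
T_{2}^{(1)} = -0.590734 + (-0.590734 − (-0.573328))/3 = -0.596536
T_{3}^{(1)} = -0.595054 + (-0.595054 − (-0.590734))/3 = -0.596494
T_{3}^{(2)} = -0.596494 + (-0.596494 − (-0.596536))/15 = -0.596491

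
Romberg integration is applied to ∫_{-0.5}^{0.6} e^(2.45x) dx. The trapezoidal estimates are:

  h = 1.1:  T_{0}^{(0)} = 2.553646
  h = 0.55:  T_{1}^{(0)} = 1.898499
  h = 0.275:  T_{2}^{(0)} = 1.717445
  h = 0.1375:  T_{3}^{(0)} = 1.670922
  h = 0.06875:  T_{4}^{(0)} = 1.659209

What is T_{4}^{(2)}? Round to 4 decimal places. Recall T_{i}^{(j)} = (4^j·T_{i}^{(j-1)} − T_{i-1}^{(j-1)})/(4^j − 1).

1.6553

Richardson extrapolation on the trapezoidal column (denominator 4−1=3):
T_{3}^{(1)} = (4·1.670922 − 1.717445) / 3 = 1.655414
T_{4}^{(1)} = (4·1.659209 − 1.670922) / 3 = 1.655305
T_{4}^{(2)} = (16·1.655305 − 1.655414) / 15 = 1.655298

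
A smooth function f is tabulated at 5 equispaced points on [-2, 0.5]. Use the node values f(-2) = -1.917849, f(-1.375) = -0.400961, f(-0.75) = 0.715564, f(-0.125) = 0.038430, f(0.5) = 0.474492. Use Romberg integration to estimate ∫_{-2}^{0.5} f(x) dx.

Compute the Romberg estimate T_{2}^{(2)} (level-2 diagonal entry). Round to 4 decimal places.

T_{0}^{(0)} (trapezoid, 1 panel, h=2.5000): -1.804196
T_{1}^{(0)} (trapezoid, 2 panels, h=1.2500): -0.007643
T_{2}^{(0)} (trapezoid, 4 panels, h=0.6250): -0.230403
T_{1}^{(1)} = -0.007643 + (-0.007643 − (-1.804196))/3 = 0.591208
T_{2}^{(1)} = -0.230403 + (-0.230403 − (-0.007643))/3 = -0.304656
T_{2}^{(2)} = -0.304656 + (-0.304656 − 0.591208)/15 = -0.364380

-0.3644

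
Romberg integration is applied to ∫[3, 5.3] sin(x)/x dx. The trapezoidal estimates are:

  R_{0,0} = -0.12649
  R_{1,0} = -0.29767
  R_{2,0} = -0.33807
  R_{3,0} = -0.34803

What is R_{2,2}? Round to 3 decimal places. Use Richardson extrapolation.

Richardson extrapolation on the trapezoidal column (denominator 4−1=3):
R_{1,1} = -0.29767 + (-0.29767 − (-0.12649))/3 = -0.35473
R_{2,1} = (4·(-0.33807) − (-0.29767)) / 3 = -0.35154
R_{2,2} = -0.35154 + (-0.35154 − (-0.35473))/15 = -0.35133

-0.351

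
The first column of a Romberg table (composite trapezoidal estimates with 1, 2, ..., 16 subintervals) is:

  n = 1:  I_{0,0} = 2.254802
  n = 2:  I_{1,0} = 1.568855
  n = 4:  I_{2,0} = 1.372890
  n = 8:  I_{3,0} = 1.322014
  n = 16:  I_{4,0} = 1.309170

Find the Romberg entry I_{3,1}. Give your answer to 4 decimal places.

I_{3,1} = 1.322014 + (1.322014 − 1.372890)/3 = 1.305055

1.3051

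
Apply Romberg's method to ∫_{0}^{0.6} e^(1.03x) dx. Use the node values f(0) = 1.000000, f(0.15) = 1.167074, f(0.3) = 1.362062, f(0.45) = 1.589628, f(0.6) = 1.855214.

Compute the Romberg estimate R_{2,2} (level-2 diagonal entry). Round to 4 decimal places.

0.8303

R_{0,0} (trapezoid, 1 panel, h=0.6000): 0.856564
R_{1,0} (trapezoid, 2 panels, h=0.3000): 0.836901
R_{2,0} (trapezoid, 4 panels, h=0.1500): 0.831956
R_{1,1} = 0.836901 + (0.836901 − 0.856564)/3 = 0.830347
R_{2,1} = 0.831956 + (0.831956 − 0.836901)/3 = 0.830308
R_{2,2} = 0.830308 + (0.830308 − 0.830347)/15 = 0.830305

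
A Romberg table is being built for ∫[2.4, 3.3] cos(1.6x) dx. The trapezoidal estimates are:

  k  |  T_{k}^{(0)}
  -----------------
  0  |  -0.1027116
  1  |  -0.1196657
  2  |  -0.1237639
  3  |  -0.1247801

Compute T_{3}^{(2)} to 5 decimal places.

-0.12512

T_{2}^{(1)} = (4·(-0.1237639) − (-0.1196657)) / 3 = -0.1251300
T_{3}^{(1)} = (4·(-0.1247801) − (-0.1237639)) / 3 = -0.1251188
T_{3}^{(2)} = (16·(-0.1251188) − (-0.1251300)) / 15 = -0.1251181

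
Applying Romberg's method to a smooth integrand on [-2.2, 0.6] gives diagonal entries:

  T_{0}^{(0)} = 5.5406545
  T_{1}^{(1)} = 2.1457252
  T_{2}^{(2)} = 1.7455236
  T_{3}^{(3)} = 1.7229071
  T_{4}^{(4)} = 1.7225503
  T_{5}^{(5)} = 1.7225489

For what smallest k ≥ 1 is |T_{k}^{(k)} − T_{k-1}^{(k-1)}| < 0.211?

|T_{1}^{(1)} − T_{0}^{(0)}| = 3.3949293 ≥ 0.211
|T_{2}^{(2)} − T_{1}^{(1)}| = 0.4002016 ≥ 0.211
|T_{3}^{(3)} − T_{2}^{(2)}| = 0.0226165 < 0.211

k = 3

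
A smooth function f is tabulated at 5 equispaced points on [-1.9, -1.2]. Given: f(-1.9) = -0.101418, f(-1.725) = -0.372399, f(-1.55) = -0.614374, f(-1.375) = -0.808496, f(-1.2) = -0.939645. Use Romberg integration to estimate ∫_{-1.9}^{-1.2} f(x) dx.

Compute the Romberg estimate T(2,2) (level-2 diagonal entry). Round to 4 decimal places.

-0.4079

T(0,0) (trapezoid, 1 panel, h=0.7000): -0.364372
T(1,0) (trapezoid, 2 panels, h=0.3500): -0.397217
T(2,0) (trapezoid, 4 panels, h=0.1750): -0.405265
T(1,1) = -0.397217 + (-0.397217 − (-0.364372))/3 = -0.408165
T(2,1) = -0.405265 + (-0.405265 − (-0.397217))/3 = -0.407948
T(2,2) = -0.407948 + (-0.407948 − (-0.408165))/15 = -0.407934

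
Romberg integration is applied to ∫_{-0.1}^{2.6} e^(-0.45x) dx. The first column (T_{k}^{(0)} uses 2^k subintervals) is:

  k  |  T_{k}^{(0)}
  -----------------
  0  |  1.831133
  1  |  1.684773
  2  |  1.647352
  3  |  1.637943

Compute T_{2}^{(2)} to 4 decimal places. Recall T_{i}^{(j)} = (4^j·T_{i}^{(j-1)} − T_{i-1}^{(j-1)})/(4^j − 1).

T_{1}^{(1)} = (4·1.684773 − 1.831133) / 3 = 1.635986
T_{2}^{(1)} = 1.647352 + (1.647352 − 1.684773)/3 = 1.634878
T_{2}^{(2)} = (16·1.634878 − 1.635986) / 15 = 1.634804

1.6348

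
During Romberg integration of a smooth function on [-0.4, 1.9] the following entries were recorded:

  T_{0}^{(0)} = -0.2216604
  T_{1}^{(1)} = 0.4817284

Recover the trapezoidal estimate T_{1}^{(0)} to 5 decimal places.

From T_{1}^{(1)} = (4·T_{1}^{(0)} − T_{0}^{(0)})/3, solve for T_{1}^{(0)}:
4·T_{1}^{(0)} = 3·0.4817284 + (-0.2216604) = 1.2235248
T_{1}^{(0)} = 0.3058812

0.30588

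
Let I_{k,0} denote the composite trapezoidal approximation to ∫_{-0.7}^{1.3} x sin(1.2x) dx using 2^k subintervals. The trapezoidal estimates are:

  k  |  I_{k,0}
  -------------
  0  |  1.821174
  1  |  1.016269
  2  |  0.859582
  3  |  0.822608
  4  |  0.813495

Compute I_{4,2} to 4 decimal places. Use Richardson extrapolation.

I_{3,1} = 0.822608 + (0.822608 − 0.859582)/3 = 0.810283
I_{4,1} = (4·0.813495 − 0.822608) / 3 = 0.810457
I_{4,2} = 0.810457 + (0.810457 − 0.810283)/15 = 0.810469

0.8105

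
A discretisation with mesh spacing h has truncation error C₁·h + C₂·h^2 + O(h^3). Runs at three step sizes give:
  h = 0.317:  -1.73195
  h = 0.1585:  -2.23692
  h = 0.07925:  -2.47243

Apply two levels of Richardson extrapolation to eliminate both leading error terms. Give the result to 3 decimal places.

-2.697

First eliminate the h term (factor 2^1 = 2):
  B₁ = (2·(-2.23692) − (-1.73195))/1 = -2.74189
  B₂ = (2·(-2.47243) − (-2.23692))/1 = -2.70794
Then eliminate the h^2 term (factor 2^2 = 4):
  (4·(-2.70794) − (-2.74189))/3 = -2.69662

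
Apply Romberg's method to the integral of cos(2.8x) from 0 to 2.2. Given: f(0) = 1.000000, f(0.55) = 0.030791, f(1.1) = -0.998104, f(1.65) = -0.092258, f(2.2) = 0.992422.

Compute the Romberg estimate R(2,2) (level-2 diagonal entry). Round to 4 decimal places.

0.0001

R(0,0) (trapezoid, 1 panel, h=2.2000): 2.191664
R(1,0) (trapezoid, 2 panels, h=1.1000): -0.002082
R(2,0) (trapezoid, 4 panels, h=0.5500): -0.034848
R(1,1) = -0.002082 + (-0.002082 − 2.191664)/3 = -0.733331
R(2,1) = -0.034848 + (-0.034848 − (-0.002082))/3 = -0.045770
R(2,2) = -0.045770 + (-0.045770 − (-0.733331))/15 = 0.000067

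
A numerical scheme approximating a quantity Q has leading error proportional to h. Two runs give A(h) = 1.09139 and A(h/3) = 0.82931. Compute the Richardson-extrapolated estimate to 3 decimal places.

The leading error scales as h; refining by a factor of 3 reduces it by 3^1 = 3.
Extrapolated value = (3·A(h/3) − A(h)) / (3 − 1)
= (3·0.82931 − 1.09139) / 2
= 1.39654 / 2 = 0.69827

0.698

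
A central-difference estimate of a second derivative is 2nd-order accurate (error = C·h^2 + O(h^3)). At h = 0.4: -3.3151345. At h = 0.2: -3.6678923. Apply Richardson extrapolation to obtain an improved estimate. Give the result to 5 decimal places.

-3.78548

Extrapolated value = (4·A(h/2) − A(h)) / (4 − 1)
= (4·(-3.6678923) − (-3.3151345)) / 3
= -11.3564347 / 3 = -3.7854782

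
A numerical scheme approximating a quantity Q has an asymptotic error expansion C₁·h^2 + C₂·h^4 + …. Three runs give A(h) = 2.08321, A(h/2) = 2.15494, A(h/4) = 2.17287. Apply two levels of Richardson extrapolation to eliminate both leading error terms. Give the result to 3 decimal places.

2.179

First eliminate the h^2 term (factor 2^2 = 4):
  B₁ = (4·2.15494 − 2.08321)/3 = 2.17885
  B₂ = (4·2.17287 − 2.15494)/3 = 2.17885
Then eliminate the h^4 term (factor 2^4 = 16):
  (16·2.17885 − 2.17885)/15 = 2.17885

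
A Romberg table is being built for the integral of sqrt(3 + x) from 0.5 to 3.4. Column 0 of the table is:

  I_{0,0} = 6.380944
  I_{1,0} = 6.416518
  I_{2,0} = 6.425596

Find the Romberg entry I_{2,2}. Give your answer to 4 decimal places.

Richardson extrapolation on the trapezoidal column (denominator 4−1=3):
I_{1,1} = (4·6.416518 − 6.380944) / 3 = 6.428376
I_{2,1} = 6.425596 + (6.425596 − 6.416518)/3 = 6.428622
I_{2,2} = 6.428622 + (6.428622 − 6.428376)/15 = 6.428638

6.4286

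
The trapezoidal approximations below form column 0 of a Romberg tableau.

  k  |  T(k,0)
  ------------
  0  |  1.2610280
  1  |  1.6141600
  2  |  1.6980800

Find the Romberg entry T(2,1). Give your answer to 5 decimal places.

T(2,1) = (4·1.6980800 − 1.6141600) / 3 = 1.7260533

1.72605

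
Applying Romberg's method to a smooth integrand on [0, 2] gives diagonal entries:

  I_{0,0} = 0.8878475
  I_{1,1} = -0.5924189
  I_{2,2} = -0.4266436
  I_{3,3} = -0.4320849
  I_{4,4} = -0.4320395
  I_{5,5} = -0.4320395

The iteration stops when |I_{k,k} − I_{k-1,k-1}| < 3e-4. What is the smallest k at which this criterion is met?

|I_{1,1} − I_{0,0}| = 1.4802664 ≥ 3e-4
|I_{2,2} − I_{1,1}| = 0.1657753 ≥ 3e-4
|I_{3,3} − I_{2,2}| = 0.0054413 ≥ 3e-4
|I_{4,4} − I_{3,3}| = 0.0000454 < 3e-4

k = 4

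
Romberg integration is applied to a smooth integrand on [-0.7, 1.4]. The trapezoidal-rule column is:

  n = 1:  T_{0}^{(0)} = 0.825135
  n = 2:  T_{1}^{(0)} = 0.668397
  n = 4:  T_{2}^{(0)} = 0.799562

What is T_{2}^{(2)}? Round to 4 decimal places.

T_{1}^{(1)} = 0.668397 + (0.668397 − 0.825135)/3 = 0.616151
T_{2}^{(1)} = 0.799562 + (0.799562 − 0.668397)/3 = 0.843284
T_{2}^{(2)} = 0.843284 + (0.843284 − 0.616151)/15 = 0.858426
(Column j=1 coincides with Simpson's rule on the same nodes.)

0.8584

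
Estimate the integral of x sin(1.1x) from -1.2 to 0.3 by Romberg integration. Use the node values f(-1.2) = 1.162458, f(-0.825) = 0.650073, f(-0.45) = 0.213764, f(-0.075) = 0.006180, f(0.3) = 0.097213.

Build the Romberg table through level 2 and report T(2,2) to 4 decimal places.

0.5397

T(0,0) (trapezoid, 1 panel, h=1.5000): 0.944753
T(1,0) (trapezoid, 2 panels, h=0.7500): 0.632700
T(2,0) (trapezoid, 4 panels, h=0.3750): 0.562445
T(1,1) = 0.632700 + (0.632700 − 0.944753)/3 = 0.528682
T(2,1) = 0.562445 + (0.562445 − 0.632700)/3 = 0.539027
T(2,2) = 0.539027 + (0.539027 − 0.528682)/15 = 0.539717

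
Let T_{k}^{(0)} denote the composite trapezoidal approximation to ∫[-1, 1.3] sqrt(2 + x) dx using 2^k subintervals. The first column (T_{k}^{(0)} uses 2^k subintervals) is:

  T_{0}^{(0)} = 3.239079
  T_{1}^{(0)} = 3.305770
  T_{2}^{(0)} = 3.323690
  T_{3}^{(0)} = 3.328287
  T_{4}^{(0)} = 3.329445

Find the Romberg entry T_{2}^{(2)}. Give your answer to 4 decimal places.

3.3298

Richardson extrapolation on the trapezoidal column (denominator 4−1=3):
T_{1}^{(1)} = 3.305770 + (3.305770 − 3.239079)/3 = 3.328000
T_{2}^{(1)} = 3.323690 + (3.323690 − 3.305770)/3 = 3.329663
T_{2}^{(2)} = 3.329663 + (3.329663 − 3.328000)/15 = 3.329774
(Column j=1 coincides with Simpson's rule on the same nodes.)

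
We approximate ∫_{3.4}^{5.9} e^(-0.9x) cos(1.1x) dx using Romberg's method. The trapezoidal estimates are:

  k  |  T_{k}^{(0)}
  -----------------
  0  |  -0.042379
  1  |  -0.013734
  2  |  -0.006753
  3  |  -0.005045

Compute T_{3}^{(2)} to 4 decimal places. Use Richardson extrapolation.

-0.0045

Richardson extrapolation on the trapezoidal column (denominator 4−1=3):
T_{2}^{(1)} = (4·(-0.006753) − (-0.013734)) / 3 = -0.004426
T_{3}^{(1)} = (4·(-0.005045) − (-0.006753)) / 3 = -0.004476
T_{3}^{(2)} = -0.004476 + (-0.004476 − (-0.004426))/15 = -0.004479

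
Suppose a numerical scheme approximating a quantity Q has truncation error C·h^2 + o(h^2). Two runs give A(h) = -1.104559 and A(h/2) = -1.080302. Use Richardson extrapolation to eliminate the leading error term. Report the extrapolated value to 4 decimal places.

-1.0722

The leading error scales as h^2; refining by a factor of 2 reduces it by 2^2 = 4.
Extrapolated value = (4·A(h/2) − A(h)) / (4 − 1)
= (4·(-1.080302) − (-1.104559)) / 3
= -3.216649 / 3 = -1.072216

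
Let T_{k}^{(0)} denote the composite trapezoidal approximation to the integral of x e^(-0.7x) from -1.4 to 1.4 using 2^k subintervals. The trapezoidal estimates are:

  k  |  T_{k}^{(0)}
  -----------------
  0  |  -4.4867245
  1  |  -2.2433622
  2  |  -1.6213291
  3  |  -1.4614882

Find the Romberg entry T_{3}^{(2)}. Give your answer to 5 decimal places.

-1.40782

Richardson extrapolation on the trapezoidal column (denominator 4−1=3):
T_{2}^{(1)} = -1.6213291 + (-1.6213291 − (-2.2433622))/3 = -1.4139847
T_{3}^{(1)} = (4·(-1.4614882) − (-1.6213291)) / 3 = -1.4082079
T_{3}^{(2)} = (16·(-1.4082079) − (-1.4139847)) / 15 = -1.4078228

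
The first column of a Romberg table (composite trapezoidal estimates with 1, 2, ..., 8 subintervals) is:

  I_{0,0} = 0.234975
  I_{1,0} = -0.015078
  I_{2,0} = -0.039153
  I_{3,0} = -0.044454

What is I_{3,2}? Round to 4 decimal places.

Richardson extrapolation on the trapezoidal column (denominator 4−1=3):
I_{2,1} = (4·(-0.039153) − (-0.015078)) / 3 = -0.047178
I_{3,1} = (4·(-0.044454) − (-0.039153)) / 3 = -0.046221
I_{3,2} = -0.046221 + (-0.046221 − (-0.047178))/15 = -0.046157

-0.0462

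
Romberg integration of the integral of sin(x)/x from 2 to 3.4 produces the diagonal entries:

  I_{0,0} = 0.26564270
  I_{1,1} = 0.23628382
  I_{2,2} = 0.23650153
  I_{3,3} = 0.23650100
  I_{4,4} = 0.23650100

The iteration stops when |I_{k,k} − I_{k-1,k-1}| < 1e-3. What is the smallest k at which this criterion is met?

k = 2

|I_{1,1} − I_{0,0}| = 0.02935888 ≥ 1e-3
|I_{2,2} − I_{1,1}| = 0.00021771 < 1e-3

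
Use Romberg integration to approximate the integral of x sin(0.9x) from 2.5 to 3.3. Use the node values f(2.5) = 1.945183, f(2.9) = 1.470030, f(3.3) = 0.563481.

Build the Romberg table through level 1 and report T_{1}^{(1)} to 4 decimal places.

1.1185

T_{0}^{(0)} (trapezoid, 1 panel, h=0.8000): 1.003466
T_{1}^{(0)} (trapezoid, 2 panels, h=0.4000): 1.089745
T_{1}^{(1)} = 1.089745 + (1.089745 − 1.003466)/3 = 1.118505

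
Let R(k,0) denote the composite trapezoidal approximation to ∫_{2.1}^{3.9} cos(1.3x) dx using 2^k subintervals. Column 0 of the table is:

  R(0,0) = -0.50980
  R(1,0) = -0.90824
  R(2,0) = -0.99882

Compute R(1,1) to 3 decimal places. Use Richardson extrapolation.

Richardson extrapolation on the trapezoidal column (denominator 4−1=3):
R(1,1) = -0.90824 + (-0.90824 − (-0.50980))/3 = -1.04105

-1.041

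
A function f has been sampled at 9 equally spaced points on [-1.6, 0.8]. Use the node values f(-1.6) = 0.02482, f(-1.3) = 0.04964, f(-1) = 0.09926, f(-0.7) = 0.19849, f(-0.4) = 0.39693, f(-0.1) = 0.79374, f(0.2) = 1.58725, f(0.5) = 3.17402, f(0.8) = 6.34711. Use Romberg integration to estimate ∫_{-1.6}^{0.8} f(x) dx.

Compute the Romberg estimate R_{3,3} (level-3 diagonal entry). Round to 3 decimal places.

R_{0,0} (trapezoid, 1 panel, h=2.4000): 7.64632
R_{1,0} (trapezoid, 2 panels, h=1.2000): 4.29947
R_{2,0} (trapezoid, 4 panels, h=0.6000): 3.16164
R_{3,0} (trapezoid, 8 panels, h=0.3000): 2.84559
R_{1,1} = 4.29947 + (4.29947 − 7.64632)/3 = 3.18385
R_{2,1} = 3.16164 + (3.16164 − 4.29947)/3 = 2.78236
R_{3,1} = 2.84559 + (2.84559 − 3.16164)/3 = 2.74024
R_{2,2} = 2.78236 + (2.78236 − 3.18385)/15 = 2.75559
R_{3,2} = 2.74024 + (2.74024 − 2.78236)/15 = 2.73743
R_{3,3} = 2.73743 + (2.73743 − 2.75559)/63 = 2.73714

2.737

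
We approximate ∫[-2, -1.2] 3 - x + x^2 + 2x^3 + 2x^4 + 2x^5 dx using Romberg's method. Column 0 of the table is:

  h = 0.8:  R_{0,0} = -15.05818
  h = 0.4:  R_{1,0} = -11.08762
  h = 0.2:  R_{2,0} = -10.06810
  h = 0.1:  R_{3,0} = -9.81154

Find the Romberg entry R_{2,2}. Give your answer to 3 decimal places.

-9.726

R_{1,1} = -11.08762 + (-11.08762 − (-15.05818))/3 = -9.76410
R_{2,1} = -10.06810 + (-10.06810 − (-11.08762))/3 = -9.72826
R_{2,2} = (16·(-9.72826) − (-9.76410)) / 15 = -9.72587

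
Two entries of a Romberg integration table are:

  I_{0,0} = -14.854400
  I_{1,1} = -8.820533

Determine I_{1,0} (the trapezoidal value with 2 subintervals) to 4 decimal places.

From I_{1,1} = (4·I_{1,0} − I_{0,0})/3, solve for I_{1,0}:
4·I_{1,0} = 3·(-8.820533) + (-14.854400) = -41.315999
I_{1,0} = -10.329000

-10.3290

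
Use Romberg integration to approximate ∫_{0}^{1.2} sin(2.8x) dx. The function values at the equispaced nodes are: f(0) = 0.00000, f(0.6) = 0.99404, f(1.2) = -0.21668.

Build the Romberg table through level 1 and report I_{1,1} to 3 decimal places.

0.752

I_{0,0} (trapezoid, 1 panel, h=1.2000): -0.13001
I_{1,0} (trapezoid, 2 panels, h=0.6000): 0.53142
I_{1,1} = 0.53142 + (0.53142 − (-0.13001))/3 = 0.75190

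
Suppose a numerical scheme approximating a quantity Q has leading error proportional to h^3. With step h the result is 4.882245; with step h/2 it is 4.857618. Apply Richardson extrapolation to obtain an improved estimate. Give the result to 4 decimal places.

The leading error scales as h^3; refining by a factor of 2 reduces it by 2^3 = 8.
Extrapolated value = (8·A(h/2) − A(h)) / (8 − 1)
= (8·4.857618 − 4.882245) / 7
= 33.978699 / 7 = 4.854100

4.8541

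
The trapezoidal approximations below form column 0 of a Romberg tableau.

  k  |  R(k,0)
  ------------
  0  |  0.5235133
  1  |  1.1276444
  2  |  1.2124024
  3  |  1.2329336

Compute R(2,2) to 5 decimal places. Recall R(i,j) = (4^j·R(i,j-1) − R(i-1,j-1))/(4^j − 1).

1.23476

Richardson extrapolation on the trapezoidal column (denominator 4−1=3):
R(1,1) = (4·1.1276444 − 0.5235133) / 3 = 1.3290214
R(2,1) = (4·1.2124024 − 1.1276444) / 3 = 1.2406551
R(2,2) = (16·1.2406551 − 1.3290214) / 15 = 1.2347640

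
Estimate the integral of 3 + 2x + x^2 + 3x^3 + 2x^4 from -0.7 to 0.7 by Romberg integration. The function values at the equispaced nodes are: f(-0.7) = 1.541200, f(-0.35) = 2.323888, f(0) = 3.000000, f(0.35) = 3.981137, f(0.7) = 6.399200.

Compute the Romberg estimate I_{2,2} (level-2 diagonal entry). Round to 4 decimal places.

I_{0,0} (trapezoid, 1 panel, h=1.4000): 5.558280
I_{1,0} (trapezoid, 2 panels, h=0.7000): 4.879140
I_{2,0} (trapezoid, 4 panels, h=0.3500): 4.646329
I_{1,1} = 4.879140 + (4.879140 − 5.558280)/3 = 4.652760
I_{2,1} = 4.646329 + (4.646329 − 4.879140)/3 = 4.568725
I_{2,2} = 4.568725 + (4.568725 − 4.652760)/15 = 4.563123

4.5631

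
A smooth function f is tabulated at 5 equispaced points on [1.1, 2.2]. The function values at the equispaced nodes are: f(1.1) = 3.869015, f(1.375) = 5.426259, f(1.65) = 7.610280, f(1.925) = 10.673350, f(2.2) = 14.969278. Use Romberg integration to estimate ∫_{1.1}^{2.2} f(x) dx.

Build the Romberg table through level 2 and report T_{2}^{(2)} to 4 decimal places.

9.0246

T_{0}^{(0)} (trapezoid, 1 panel, h=1.1000): 10.361061
T_{1}^{(0)} (trapezoid, 2 panels, h=0.5500): 9.366185
T_{2}^{(0)} (trapezoid, 4 panels, h=0.2750): 9.110485
T_{1}^{(1)} = 9.366185 + (9.366185 − 10.361061)/3 = 9.034560
T_{2}^{(1)} = 9.110485 + (9.110485 − 9.366185)/3 = 9.025252
T_{2}^{(2)} = 9.025252 + (9.025252 − 9.034560)/15 = 9.024631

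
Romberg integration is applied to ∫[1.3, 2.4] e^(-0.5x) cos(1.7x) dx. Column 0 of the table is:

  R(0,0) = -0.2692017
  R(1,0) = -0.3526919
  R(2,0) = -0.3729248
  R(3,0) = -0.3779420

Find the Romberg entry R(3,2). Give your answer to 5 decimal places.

-0.37961

R(2,1) = -0.3729248 + (-0.3729248 − (-0.3526919))/3 = -0.3796691
R(3,1) = -0.3779420 + (-0.3779420 − (-0.3729248))/3 = -0.3796144
R(3,2) = (16·(-0.3796144) − (-0.3796691)) / 15 = -0.3796108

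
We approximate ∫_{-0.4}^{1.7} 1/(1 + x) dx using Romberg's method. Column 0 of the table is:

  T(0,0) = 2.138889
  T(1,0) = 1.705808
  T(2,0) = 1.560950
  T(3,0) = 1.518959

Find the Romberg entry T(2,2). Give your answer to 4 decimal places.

T(1,1) = (4·1.705808 − 2.138889) / 3 = 1.561448
T(2,1) = 1.560950 + (1.560950 − 1.705808)/3 = 1.512664
T(2,2) = 1.512664 + (1.512664 − 1.561448)/15 = 1.509412

1.5094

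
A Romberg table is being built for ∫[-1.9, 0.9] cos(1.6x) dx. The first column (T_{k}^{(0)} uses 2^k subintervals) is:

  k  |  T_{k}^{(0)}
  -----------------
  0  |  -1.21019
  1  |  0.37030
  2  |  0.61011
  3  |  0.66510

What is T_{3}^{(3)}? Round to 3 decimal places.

Richardson extrapolation on the trapezoidal column (denominator 4−1=3):
T_{1}^{(1)} = 0.37030 + (0.37030 − (-1.21019))/3 = 0.89713
T_{2}^{(1)} = 0.61011 + (0.61011 − 0.37030)/3 = 0.69005
T_{3}^{(1)} = 0.66510 + (0.66510 − 0.61011)/3 = 0.68343
T_{2}^{(2)} = 0.69005 + (0.69005 − 0.89713)/15 = 0.67624
T_{3}^{(2)} = (16·0.68343 − 0.69005) / 15 = 0.68299
T_{3}^{(3)} = 0.68299 + (0.68299 − 0.67624)/63 = 0.68310
(Column j=1 coincides with Simpson's rule on the same nodes.)

0.683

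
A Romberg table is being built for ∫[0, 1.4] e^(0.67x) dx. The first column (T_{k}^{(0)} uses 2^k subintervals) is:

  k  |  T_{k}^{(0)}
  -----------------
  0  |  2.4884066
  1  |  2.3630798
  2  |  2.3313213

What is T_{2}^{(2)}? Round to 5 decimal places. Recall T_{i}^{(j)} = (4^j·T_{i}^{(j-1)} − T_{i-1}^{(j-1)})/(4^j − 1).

T_{1}^{(1)} = 2.3630798 + (2.3630798 − 2.4884066)/3 = 2.3213042
T_{2}^{(1)} = (4·2.3313213 − 2.3630798) / 3 = 2.3207351
T_{2}^{(2)} = 2.3207351 + (2.3207351 − 2.3213042)/15 = 2.3206972
(Column j=1 coincides with Simpson's rule on the same nodes.)

2.32070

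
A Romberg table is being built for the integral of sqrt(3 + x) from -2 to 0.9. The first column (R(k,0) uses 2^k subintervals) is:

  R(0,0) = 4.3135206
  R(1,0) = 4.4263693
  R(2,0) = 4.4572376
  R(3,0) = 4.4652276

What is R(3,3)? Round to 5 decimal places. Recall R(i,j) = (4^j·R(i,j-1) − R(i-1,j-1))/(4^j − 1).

Richardson extrapolation on the trapezoidal column (denominator 4−1=3):
R(1,1) = 4.4263693 + (4.4263693 − 4.3135206)/3 = 4.4639855
R(2,1) = (4·4.4572376 − 4.4263693) / 3 = 4.4675270
R(3,1) = (4·4.4652276 − 4.4572376) / 3 = 4.4678909
R(2,2) = (16·4.4675270 − 4.4639855) / 15 = 4.4677631
R(3,2) = 4.4678909 + (4.4678909 − 4.4675270)/15 = 4.4679152
R(3,3) = 4.4679152 + (4.4679152 − 4.4677631)/63 = 4.4679176

4.46792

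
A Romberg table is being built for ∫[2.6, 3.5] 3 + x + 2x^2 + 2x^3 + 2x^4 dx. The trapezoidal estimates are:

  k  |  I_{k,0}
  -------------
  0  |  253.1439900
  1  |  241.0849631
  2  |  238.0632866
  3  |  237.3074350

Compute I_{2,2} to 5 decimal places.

I_{1,1} = (4·241.0849631 − 253.1439900) / 3 = 237.0652875
I_{2,1} = (4·238.0632866 − 241.0849631) / 3 = 237.0560611
I_{2,2} = 237.0560611 + (237.0560611 − 237.0652875)/15 = 237.0554460
(Column j=1 coincides with Simpson's rule on the same nodes.)

237.05545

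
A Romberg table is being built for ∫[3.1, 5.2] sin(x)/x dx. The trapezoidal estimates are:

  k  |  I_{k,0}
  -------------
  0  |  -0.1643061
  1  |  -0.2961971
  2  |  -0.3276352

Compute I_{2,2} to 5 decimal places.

-0.33798

Richardson extrapolation on the trapezoidal column (denominator 4−1=3):
I_{1,1} = (4·(-0.2961971) − (-0.1643061)) / 3 = -0.3401608
I_{2,1} = (4·(-0.3276352) − (-0.2961971)) / 3 = -0.3381146
I_{2,2} = (16·(-0.3381146) − (-0.3401608)) / 15 = -0.3379782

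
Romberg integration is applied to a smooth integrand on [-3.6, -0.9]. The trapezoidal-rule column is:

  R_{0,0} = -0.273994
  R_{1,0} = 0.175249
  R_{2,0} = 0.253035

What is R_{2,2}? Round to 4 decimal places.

Richardson extrapolation on the trapezoidal column (denominator 4−1=3):
R_{1,1} = (4·0.175249 − (-0.273994)) / 3 = 0.324997
R_{2,1} = 0.253035 + (0.253035 − 0.175249)/3 = 0.278964
R_{2,2} = (16·0.278964 − 0.324997) / 15 = 0.275895

0.2759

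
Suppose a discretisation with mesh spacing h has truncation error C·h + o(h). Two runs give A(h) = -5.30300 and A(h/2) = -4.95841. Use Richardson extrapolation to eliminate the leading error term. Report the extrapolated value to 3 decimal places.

Extrapolated value = (2·A(h/2) − A(h)) / (2 − 1)
= (2·(-4.95841) − (-5.30300)) / 1
= -4.61382 / 1 = -4.61382

-4.614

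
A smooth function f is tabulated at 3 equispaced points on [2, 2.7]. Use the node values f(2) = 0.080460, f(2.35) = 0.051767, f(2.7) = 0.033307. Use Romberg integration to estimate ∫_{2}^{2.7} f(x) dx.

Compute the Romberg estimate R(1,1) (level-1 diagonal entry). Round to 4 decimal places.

R(0,0) (trapezoid, 1 panel, h=0.7000): 0.039818
R(1,0) (trapezoid, 2 panels, h=0.3500): 0.038028
R(1,1) = 0.038028 + (0.038028 − 0.039818)/3 = 0.037431

0.0374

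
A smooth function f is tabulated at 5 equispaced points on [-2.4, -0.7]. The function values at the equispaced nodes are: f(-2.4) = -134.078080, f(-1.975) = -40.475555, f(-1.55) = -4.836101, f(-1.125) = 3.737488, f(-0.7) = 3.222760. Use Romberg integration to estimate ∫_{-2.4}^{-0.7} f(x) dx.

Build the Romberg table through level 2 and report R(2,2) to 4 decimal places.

R(0,0) (trapezoid, 1 panel, h=1.7000): -111.227022
R(1,0) (trapezoid, 2 panels, h=0.8500): -59.724197
R(2,0) (trapezoid, 4 panels, h=0.4250): -45.475777
R(1,1) = -59.724197 + (-59.724197 − (-111.227022))/3 = -42.556589
R(2,1) = -45.475777 + (-45.475777 − (-59.724197))/3 = -40.726304
R(2,2) = -40.726304 + (-40.726304 − (-42.556589))/15 = -40.604285

-40.6043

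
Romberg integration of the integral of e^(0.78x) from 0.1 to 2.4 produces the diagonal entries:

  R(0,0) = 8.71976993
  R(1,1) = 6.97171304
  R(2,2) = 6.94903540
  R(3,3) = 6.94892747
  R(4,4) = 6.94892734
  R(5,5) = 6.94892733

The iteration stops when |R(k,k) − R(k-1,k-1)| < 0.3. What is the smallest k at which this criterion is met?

k = 2

|R(1,1) − R(0,0)| = 1.74805689 ≥ 0.3
|R(2,2) − R(1,1)| = 0.02267764 < 0.3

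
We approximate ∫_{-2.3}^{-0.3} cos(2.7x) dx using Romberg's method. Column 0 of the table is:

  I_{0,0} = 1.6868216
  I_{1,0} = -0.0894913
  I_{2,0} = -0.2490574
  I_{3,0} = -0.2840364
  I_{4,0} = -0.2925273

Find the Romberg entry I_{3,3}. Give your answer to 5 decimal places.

Richardson extrapolation on the trapezoidal column (denominator 4−1=3):
I_{1,1} = -0.0894913 + (-0.0894913 − 1.6868216)/3 = -0.6815956
I_{2,1} = (4·(-0.2490574) − (-0.0894913)) / 3 = -0.3022461
I_{3,1} = -0.2840364 + (-0.2840364 − (-0.2490574))/3 = -0.2956961
I_{2,2} = -0.3022461 + (-0.3022461 − (-0.6815956))/15 = -0.2769561
I_{3,2} = -0.2956961 + (-0.2956961 − (-0.3022461))/15 = -0.2952594
I_{3,3} = -0.2952594 + (-0.2952594 − (-0.2769561))/63 = -0.2955499

-0.29555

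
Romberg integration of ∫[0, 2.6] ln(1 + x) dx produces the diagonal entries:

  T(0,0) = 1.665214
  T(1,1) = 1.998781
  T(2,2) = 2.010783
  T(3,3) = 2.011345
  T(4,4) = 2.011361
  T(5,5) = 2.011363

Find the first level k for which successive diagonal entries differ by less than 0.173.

|T(1,1) − T(0,0)| = 0.333567 ≥ 0.173
|T(2,2) − T(1,1)| = 0.012002 < 0.173

k = 2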